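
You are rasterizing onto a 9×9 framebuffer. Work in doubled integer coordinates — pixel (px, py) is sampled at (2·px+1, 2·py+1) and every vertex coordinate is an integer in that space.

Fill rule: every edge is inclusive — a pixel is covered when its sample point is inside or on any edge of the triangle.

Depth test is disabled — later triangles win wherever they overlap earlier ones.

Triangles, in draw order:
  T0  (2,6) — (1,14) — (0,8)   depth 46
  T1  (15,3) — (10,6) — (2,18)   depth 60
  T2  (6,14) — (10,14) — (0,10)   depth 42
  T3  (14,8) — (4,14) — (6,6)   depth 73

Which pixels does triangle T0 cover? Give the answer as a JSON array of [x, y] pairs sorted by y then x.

T0:
  2·area = 14
  edge (2, 6)→(1, 14): d=(-1,8) inclusive
  edge (1, 14)→(0, 8): d=(-1,-6) inclusive
  edge (0, 8)→(2, 6): d=(2,-2) inclusive
    (3,0)@(7, 1): e=[-35,49,0] → ·  [on edge]
    (2,1)@(5, 3): e=[-21,35,0] → ·  [on edge]
    (1,2)@(3, 5): e=[-7,21,0] → ·  [on edge]
    (0,3)@(1, 7): e=[7,7,0] → #  [on edge]
    (1,3)@(3, 7): e=[-9,19,4] → ·
    (0,4)@(1, 9): e=[5,5,4] → #
    (1,4)@(3, 9): e=[-11,17,8] → ·
    (0,5)@(1, 11): e=[3,3,8] → #
    (1,5)@(3, 11): e=[-13,15,12] → ·
    (0,6)@(1, 13): e=[1,1,12] → #
    (1,6)@(3, 13): e=[-15,13,16] → ·
    (0,7)@(1, 15): e=[-1,-1,16] → ·
  covered (4 px):
    · · · · · · · · ·
    · · · · · · · · ·
    · · · · · · · · ·
    # · · · · · · · ·
    # · · · · · · · ·
    # · · · · · · · ·
    # · · · · · · · ·
    · · · · · · · · ·
    · · · · · · · · ·
T1:
  2·area = 36  (B↔C swapped to make it positive)
  edge (15, 3)→(2, 18): d=(-13,15) inclusive
  edge (2, 18)→(10, 6): d=(8,-12) inclusive
  edge (10, 6)→(15, 3): d=(5,-3) inclusive
    (7,1)@(15, 3): e=[0,36,0] → #  [on edge]
    (8,1)@(17, 3): e=[-30,60,6] → ·
    (6,2)@(13, 5): e=[4,28,4] → #
    (7,2)@(15, 5): e=[-26,52,10] → ·
    (5,3)@(11, 7): e=[8,20,8] → #
    (6,3)@(13, 7): e=[-22,44,14] → ·
    (2,4)@(5, 9): e=[72,-36,0] → ·  [on edge]
    (4,4)@(9, 9): e=[12,12,12] → #
    (5,4)@(11, 9): e=[-18,36,18] → ·
    (3,5)@(7, 11): e=[16,4,16] → #
    (4,5)@(9, 11): e=[-14,28,22] → ·
    (3,6)@(7, 13): e=[-10,20,26] → ·
  covered (5 px):
    · · · · · · · · ·
    · · · · · · · # ·
    · · · · · · # · ·
    · · · · · # · · ·
    · · · · # · · · ·
    · · · # · · · · ·
    · · · · · · · · ·
    · · · · · · · · ·
    · · · · · · · · ·
T2:
  2·area = 16  (B↔C swapped to make it positive)
  edge (6, 14)→(0, 10): d=(-6,-4) inclusive
  edge (0, 10)→(10, 14): d=(10,4) inclusive
  edge (10, 14)→(6, 14): d=(-4,0) inclusive
    (2,6)@(5, 13): e=[2,10,4] → #
    (3,6)@(7, 13): e=[10,2,4] → #
    (4,6)@(9, 13): e=[18,-6,4] → ·
    (2,7)@(5, 15): e=[-10,30,-4] → ·
    (3,7)@(7, 15): e=[-2,22,-4] → ·
  covered (2 px):
    · · · · · · · · ·
    · · · · · · · · ·
    · · · · · · · · ·
    · · · · · · · · ·
    · · · · · · · · ·
    · · · · · · · · ·
    · · # # · · · · ·
    · · · · · · · · ·
    · · · · · · · · ·
T3:
  2·area = 68
  edge (14, 8)→(4, 14): d=(-10,6) inclusive
  edge (4, 14)→(6, 6): d=(2,-8) inclusive
  edge (6, 6)→(14, 8): d=(8,2) inclusive
    (3,3)@(7, 7): e=[52,10,6] → #
    (4,3)@(9, 7): e=[40,26,2] → #
    (5,3)@(11, 7): e=[28,42,-2] → ·
    (3,4)@(7, 9): e=[32,14,22] → #
    (5,4)@(11, 9): e=[8,46,14] → #
    (6,4)@(13, 9): e=[-4,62,10] → ·
    (2,5)@(5, 11): e=[24,2,42] → #
    (4,5)@(9, 11): e=[0,34,34] → #  [on edge]
    (5,5)@(11, 11): e=[-12,50,30] → ·
    (2,6)@(5, 13): e=[4,6,58] → #
    (3,6)@(7, 13): e=[-8,22,54] → ·
    (4,6)@(9, 13): e=[-20,38,50] → ·
  covered (9 px):
    · · · · · · · · ·
    · · · · · · · · ·
    · · · · · · · · ·
    · · · # # · · · ·
    · · · # # # · · ·
    · · # # # · · · ·
    · · # · · · · · ·
    · · · · · · · · ·
    · · · · · · · · ·

Answer: [[0,3],[0,4],[0,5],[0,6]]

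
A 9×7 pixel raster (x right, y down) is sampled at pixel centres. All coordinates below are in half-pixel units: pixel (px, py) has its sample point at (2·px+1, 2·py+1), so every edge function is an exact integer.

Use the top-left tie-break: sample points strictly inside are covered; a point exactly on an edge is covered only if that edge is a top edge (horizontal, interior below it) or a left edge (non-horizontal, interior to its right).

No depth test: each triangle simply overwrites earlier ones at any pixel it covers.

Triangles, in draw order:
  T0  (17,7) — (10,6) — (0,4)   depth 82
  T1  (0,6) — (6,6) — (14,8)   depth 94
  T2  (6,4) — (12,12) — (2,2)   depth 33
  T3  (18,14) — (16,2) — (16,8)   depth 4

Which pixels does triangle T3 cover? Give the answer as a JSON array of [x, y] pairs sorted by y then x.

T0:
  2·area = 4
  edge (17, 7)→(10, 6): d=(-7,-1) top-left  bias=+0
  edge (10, 6)→(0, 4): d=(-10,-2) top-left  bias=+0
  edge (0, 4)→(17, 7): d=(17,3) right/bottom  bias=-1
    (1,2)@(3, 5): e=[0,-4,8] → .  [on edge]
    (2,2)@(5, 5): e=[2,0,2] → X  [on edge]
    (3,2)@(7, 5): e=[4,4,-4] → .
    (2,3)@(5, 7): e=[-12,-20,36] → .
    (7,3)@(15, 7): e=[-2,0,6] → .  [on edge]
    (8,3)@(17, 7): e=[0,4,0] → .  [on edge]
  covered (1 px):
    . . . . . . . . .
    . . . . . . . . .
    . . X . . . . . .
    . . . . . . . . .
    . . . . . . . . .
    . . . . . . . . .
    . . . . . . . . .
T1:
  2·area = 12
  edge (0, 6)→(6, 6): d=(6,0) top-left  bias=+0
  edge (6, 6)→(14, 8): d=(8,2) right/bottom  bias=-1
  edge (14, 8)→(0, 6): d=(-14,-2) top-left  bias=+0
    (3,3)@(7, 7): e=[6,6,0] → X  [on edge]
    (4,3)@(9, 7): e=[6,2,4] → X
    (5,3)@(11, 7): e=[6,-2,8] → .
    (3,4)@(7, 9): e=[18,22,-28] → .
    (4,4)@(9, 9): e=[18,18,-24] → .
  covered (2 px):
    . . . . . . . . .
    . . . . . . . . .
    . . . . . . . . .
    . . . X X . . . .
    . . . . . . . . .
    . . . . . . . . .
    . . . . . . . . .
T2:
  2·area = 20
  edge (6, 4)→(12, 12): d=(6,8) right/bottom  bias=-1
  edge (12, 12)→(2, 2): d=(-10,-10) top-left  bias=+0
  edge (2, 2)→(6, 4): d=(4,2) right/bottom  bias=-1
    (0,0)@(1, 1): e=[22,0,-2] → .  [on edge]
    (1,1)@(3, 3): e=[18,0,2] → X  [on edge]
    (2,1)@(5, 3): e=[2,20,-2] → .
    (1,2)@(3, 5): e=[30,-20,10] → .
    (2,2)@(5, 5): e=[14,0,6] → X  [on edge]
    (3,2)@(7, 5): e=[-2,20,2] → .
    (2,3)@(5, 7): e=[26,-20,14] → .
    (3,3)@(7, 7): e=[10,0,10] → X  [on edge]
    (4,3)@(9, 7): e=[-6,20,6] → .
    (3,4)@(7, 9): e=[22,-20,18] → .
    (4,4)@(9, 9): e=[6,0,14] → X  [on edge]
    (5,4)@(11, 9): e=[-10,20,10] → .
    (5,5)@(11, 11): e=[2,0,18] → X  [on edge]
    (6,6)@(13, 13): e=[-2,0,22] → .  [on edge]
  covered (5 px):
    . . . . . . . . .
    . X . . . . . . .
    . . X . . . . . .
    . . . X . . . . .
    . . . . X . . . .
    . . . . . X . . .
    . . . . . . . . .
T3:
  2·area = 12  (B↔C swapped to make it positive)
  edge (18, 14)→(16, 8): d=(-2,-6) top-left  bias=+0
  edge (16, 8)→(16, 2): d=(0,-6) top-left  bias=+0
  edge (16, 2)→(18, 14): d=(2,12) right/bottom  bias=-1
    (7,2)@(15, 5): e=[0,-6,18] → .  [on edge]
    (8,4)@(17, 9): e=[4,6,2] → X
    (8,5)@(17, 11): e=[0,6,6] → X  [on edge]
    (8,6)@(17, 13): e=[-4,6,10] → .
  covered (2 px):
    . . . . . . . . .
    . . . . . . . . .
    . . . . . . . . .
    . . . . . . . . .
    . . . . . . . . X
    . . . . . . . . X
    . . . . . . . . .

Final: [[8,4],[8,5]]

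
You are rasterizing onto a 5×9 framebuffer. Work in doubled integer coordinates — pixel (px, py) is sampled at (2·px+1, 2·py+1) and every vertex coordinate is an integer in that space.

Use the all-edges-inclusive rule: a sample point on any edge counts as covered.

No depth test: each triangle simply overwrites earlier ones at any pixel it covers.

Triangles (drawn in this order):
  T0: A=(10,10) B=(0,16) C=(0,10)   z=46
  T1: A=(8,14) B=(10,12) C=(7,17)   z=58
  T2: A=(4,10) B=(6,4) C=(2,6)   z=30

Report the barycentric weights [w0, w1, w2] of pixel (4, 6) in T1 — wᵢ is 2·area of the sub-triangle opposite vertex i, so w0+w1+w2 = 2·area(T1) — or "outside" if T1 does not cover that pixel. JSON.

T0:
  2·area = 60
  edge (10, 10)→(0, 16): d=(-10,6) inclusive
  edge (0, 16)→(0, 10): d=(0,-6) inclusive
  edge (0, 10)→(10, 10): d=(10,0) inclusive
    (0,5)@(1, 11): e=[44,6,10] → #
    (1,5)@(3, 11): e=[32,18,10] → #
    (2,5)@(5, 11): e=[20,30,10] → #
    (3,5)@(7, 11): e=[8,42,10] → #
    (4,5)@(9, 11): e=[-4,54,10] → ·
    (0,6)@(1, 13): e=[24,6,30] → #
    (2,6)@(5, 13): e=[0,30,30] → #  [on edge]
    (3,6)@(7, 13): e=[-12,42,30] → ·
    (0,7)@(1, 15): e=[4,6,50] → #
    (1,7)@(3, 15): e=[-8,18,50] → ·
    (2,7)@(5, 15): e=[-20,30,50] → ·
    (0,8)@(1, 17): e=[-16,6,70] → ·
  covered (8 px):
    · · · · ·
    · · · · ·
    · · · · ·
    · · · · ·
    · · · · ·
    # # # # ·
    # # # · ·
    # · · · ·
    · · · · ·
T1:
  2·area = 4
  edge (8, 14)→(10, 12): d=(2,-2) inclusive
  edge (10, 12)→(7, 17): d=(-3,5) inclusive
  edge (7, 17)→(8, 14): d=(1,-3) inclusive
    (4,5)@(9, 11): e=[-4,8,0] → ·  [on edge]
    (4,6)@(9, 13): e=[0,2,2] → #  [on edge]
    (3,7)@(7, 15): e=[0,6,-2] → ·  [on edge]
    (4,7)@(9, 15): e=[4,-4,4] → ·
    (2,8)@(5, 17): e=[0,10,-6] → ·  [on edge]
    (3,8)@(7, 17): e=[4,0,0] → #  [on edge]
    (4,8)@(9, 17): e=[8,-10,6] → ·
  covered (2 px):
    · · · · ·
    · · · · ·
    · · · · ·
    · · · · ·
    · · · · ·
    · · · · ·
    · · · · #
    · · · · ·
    · · · # ·
T2:
  2·area = 20  (B↔C swapped to make it positive)
  edge (4, 10)→(2, 6): d=(-2,-4) inclusive
  edge (2, 6)→(6, 4): d=(4,-2) inclusive
  edge (6, 4)→(4, 10): d=(-2,6) inclusive
    (3,0)@(7, 1): e=[30,-10,0] → ·  [on edge]
    (2,2)@(5, 5): e=[14,2,4] → #
    (3,2)@(7, 5): e=[22,6,-8] → ·
    (1,3)@(3, 7): e=[2,6,12] → #
    (2,3)@(5, 7): e=[10,10,0] → #  [on edge]
    (3,3)@(7, 7): e=[18,14,-12] → ·
    (1,4)@(3, 9): e=[-2,14,8] → ·
    (2,4)@(5, 9): e=[6,18,-4] → ·
    (1,6)@(3, 13): e=[-10,30,0] → ·  [on edge]
  covered (3 px):
    · · · · ·
    · · · · ·
    · · # · ·
    · # # · ·
    · · · · ·
    · · · · ·
    · · · · ·
    · · · · ·
    · · · · ·

Result: [2,2,0]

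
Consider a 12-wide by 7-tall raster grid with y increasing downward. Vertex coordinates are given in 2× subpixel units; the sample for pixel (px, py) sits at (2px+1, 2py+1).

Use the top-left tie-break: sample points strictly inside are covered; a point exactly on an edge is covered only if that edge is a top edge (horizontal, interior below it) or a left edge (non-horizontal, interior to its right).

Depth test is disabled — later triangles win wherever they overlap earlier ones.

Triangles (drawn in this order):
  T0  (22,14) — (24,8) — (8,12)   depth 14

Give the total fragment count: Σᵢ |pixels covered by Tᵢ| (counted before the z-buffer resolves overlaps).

T0:
  2·area = 88  (B↔C swapped to make it positive)
  edge (22, 14)→(8, 12): d=(-14,-2) top-left  bias=+0
  edge (8, 12)→(24, 8): d=(16,-4) top-left  bias=+0
  edge (24, 8)→(22, 14): d=(-2,6) right/bottom  bias=-1
    (10,4)@(21, 9): e=[68,4,16] → █
    (11,4)@(23, 9): e=[72,12,4] → █
    (0,5)@(1, 11): e=[0,-44,132] → ·  [on edge]
    (6,5)@(13, 11): e=[24,4,60] → █
    (7,5)@(15, 11): e=[28,12,48] → █
    (8,5)@(17, 11): e=[32,20,36] → █
    (9,5)@(19, 11): e=[36,28,24] → █
    (11,5)@(23, 11): e=[44,44,0] → ·  [on edge]
    (6,6)@(13, 13): e=[-4,36,56] → ·
    (7,6)@(15, 13): e=[0,44,44] → █  [on edge]
    (11,6)@(23, 13): e=[16,76,-4] → ·
  covered (11 px):
    · · · · · · · · · · · ·
    · · · · · · · · · · · ·
    · · · · · · · · · · · ·
    · · · · · · · · · · · ·
    · · · · · · · · · · █ █
    · · · · · · █ █ █ █ █ ·
    · · · · · · · █ █ █ █ ·

Answer: 11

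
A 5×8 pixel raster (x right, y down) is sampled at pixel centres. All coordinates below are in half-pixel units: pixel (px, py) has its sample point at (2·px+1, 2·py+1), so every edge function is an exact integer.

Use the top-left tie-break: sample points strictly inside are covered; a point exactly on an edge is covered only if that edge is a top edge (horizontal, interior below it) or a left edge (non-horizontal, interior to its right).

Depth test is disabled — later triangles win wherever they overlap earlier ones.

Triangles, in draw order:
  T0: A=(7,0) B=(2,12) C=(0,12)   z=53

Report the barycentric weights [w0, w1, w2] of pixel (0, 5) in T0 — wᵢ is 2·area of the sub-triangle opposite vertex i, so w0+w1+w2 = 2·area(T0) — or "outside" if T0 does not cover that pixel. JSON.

T0:
  2·area = 24
  edge (7, 0)→(2, 12): d=(-5,12) right/bottom  bias=-1
  edge (2, 12)→(0, 12): d=(-2,0) right/bottom  bias=-1
  edge (0, 12)→(7, 0): d=(7,-12) top-left  bias=+0
    (1,3)@(3, 7): e=[13,10,1] → #
    (2,3)@(5, 7): e=[-11,10,25] → ·
    (1,4)@(3, 9): e=[3,6,15] → #
    (2,4)@(5, 9): e=[-21,6,39] → ·
    (0,5)@(1, 11): e=[17,2,5] → #
    (1,5)@(3, 11): e=[-7,2,29] → ·
    (0,6)@(1, 13): e=[7,-2,19] → ·
  covered (3 px):
    · · · · ·
    · · · · ·
    · · · · ·
    · # · · ·
    · # · · ·
    # · · · ·
    · · · · ·
    · · · · ·

Final: [2,5,17]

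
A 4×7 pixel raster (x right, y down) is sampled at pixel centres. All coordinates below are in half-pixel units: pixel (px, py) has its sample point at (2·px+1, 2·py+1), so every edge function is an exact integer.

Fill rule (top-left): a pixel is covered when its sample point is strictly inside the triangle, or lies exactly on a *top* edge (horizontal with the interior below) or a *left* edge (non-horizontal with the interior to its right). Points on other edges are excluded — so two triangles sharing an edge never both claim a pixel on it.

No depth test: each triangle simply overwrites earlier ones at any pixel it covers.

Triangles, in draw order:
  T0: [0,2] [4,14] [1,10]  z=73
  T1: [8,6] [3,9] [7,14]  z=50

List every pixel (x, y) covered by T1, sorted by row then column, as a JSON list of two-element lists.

T0:
  2·area = 20
  edge (0, 2)→(4, 14): d=(4,12) right/bottom  bias=-1
  edge (4, 14)→(1, 10): d=(-3,-4) top-left  bias=+0
  edge (1, 10)→(0, 2): d=(-1,-8) top-left  bias=+0
    (0,2)@(1, 5): e=[0,15,5] → .  [on edge]
    (0,3)@(1, 7): e=[8,9,3] → X
    (1,3)@(3, 7): e=[-16,17,19] → .
    (0,4)@(1, 9): e=[16,3,1] → X
    (1,4)@(3, 9): e=[-8,11,17] → .
    (0,5)@(1, 11): e=[24,-3,-1] → .
    (1,5)@(3, 11): e=[0,5,15] → .  [on edge]
  covered (2 px):
    . . . .
    . . . .
    . . . .
    X . . .
    X . . .
    . . . .
    . . . .
T1:
  2·area = 37  (B↔C swapped to make it positive)
  edge (8, 6)→(7, 14): d=(-1,8) right/bottom  bias=-1
  edge (7, 14)→(3, 9): d=(-4,-5) top-left  bias=+0
  edge (3, 9)→(8, 6): d=(5,-3) top-left  bias=+0
    (3,3)@(7, 7): e=[7,28,2] → X
    (1,4)@(3, 9): e=[37,0,0] → X  [on edge]
    (2,4)@(5, 9): e=[21,10,6] → X
    (1,5)@(3, 11): e=[35,-8,10] → .
    (2,5)@(5, 11): e=[19,2,16] → X
    (2,6)@(5, 13): e=[17,-6,26] → .
    (3,6)@(7, 13): e=[1,4,32] → X
  covered (7 px):
    . . . .
    . . . .
    . . . .
    . . . X
    . X X X
    . . X X
    . . . X

Result: [[3,3],[1,4],[2,4],[3,4],[2,5],[3,5],[3,6]]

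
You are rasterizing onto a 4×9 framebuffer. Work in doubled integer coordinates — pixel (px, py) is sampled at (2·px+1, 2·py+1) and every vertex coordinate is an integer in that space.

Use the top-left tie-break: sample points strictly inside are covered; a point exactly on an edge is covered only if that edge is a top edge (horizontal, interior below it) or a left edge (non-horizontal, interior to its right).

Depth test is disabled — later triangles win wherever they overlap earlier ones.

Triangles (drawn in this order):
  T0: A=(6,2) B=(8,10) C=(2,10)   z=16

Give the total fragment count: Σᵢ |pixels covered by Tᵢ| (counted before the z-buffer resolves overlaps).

T0:
  2·area = 48
  edge (6, 2)→(8, 10): d=(2,8) right/bottom  bias=-1
  edge (8, 10)→(2, 10): d=(-6,0) right/bottom  bias=-1
  edge (2, 10)→(6, 2): d=(4,-8) top-left  bias=+0
    (2,2)@(5, 5): e=[14,30,4] → █
    (3,2)@(7, 5): e=[-2,30,20] → ·
    (2,3)@(5, 7): e=[18,18,12] → █
    (3,3)@(7, 7): e=[2,18,28] → █
    (1,4)@(3, 9): e=[38,6,4] → █
    (1,5)@(3, 11): e=[42,-6,12] → ·
    (2,5)@(5, 11): e=[26,-6,28] → ·
    (3,5)@(7, 11): e=[10,-6,44] → ·
  covered (6 px):
    · · · ·
    · · · ·
    · · █ ·
    · · █ █
    · █ █ █
    · · · ·
    · · · ·
    · · · ·
    · · · ·

Result: 6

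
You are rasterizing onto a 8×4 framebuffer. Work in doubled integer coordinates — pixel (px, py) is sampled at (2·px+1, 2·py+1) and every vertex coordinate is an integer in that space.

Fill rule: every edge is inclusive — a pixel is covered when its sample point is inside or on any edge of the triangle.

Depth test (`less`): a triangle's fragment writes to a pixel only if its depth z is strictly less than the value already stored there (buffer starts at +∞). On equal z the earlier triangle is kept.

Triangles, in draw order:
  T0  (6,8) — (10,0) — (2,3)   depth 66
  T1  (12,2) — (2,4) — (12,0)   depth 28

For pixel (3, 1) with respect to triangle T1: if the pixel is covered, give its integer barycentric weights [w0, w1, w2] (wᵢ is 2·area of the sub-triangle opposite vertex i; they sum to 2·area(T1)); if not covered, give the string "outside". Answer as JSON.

T0:
  2·area = 52  (B↔C swapped to make it positive)
  edge (6, 8)→(2, 3): d=(-4,-5) inclusive
  edge (2, 3)→(10, 0): d=(8,-3) inclusive
  edge (10, 0)→(6, 8): d=(-4,8) inclusive
    (4,0)@(9, 1): e=[43,5,4] → #
    (5,0)@(11, 1): e=[53,11,-12] → ·
    (1,1)@(3, 3): e=[5,3,44] → #
    (2,1)@(5, 3): e=[15,9,28] → #
    (3,1)@(7, 3): e=[25,15,12] → #
    (4,1)@(9, 3): e=[35,21,-4] → ·
    (1,2)@(3, 5): e=[-3,19,36] → ·
    (2,2)@(5, 5): e=[7,25,20] → #
    (4,2)@(9, 5): e=[27,37,-12] → ·
    (2,3)@(5, 7): e=[-1,41,12] → ·
    (3,3)@(7, 7): e=[9,47,-4] → ·
  covered (6 px):
    · · · · # · · ·
    · # # # · · · ·
    · · # # · · · ·
    · · · · · · · ·
T1:
  2·area = 20
  edge (12, 2)→(2, 4): d=(-10,2) inclusive
  edge (2, 4)→(12, 0): d=(10,-4) inclusive
  edge (12, 0)→(12, 2): d=(0,2) inclusive
    (5,0)@(11, 1): e=[12,6,2] → #
    (6,0)@(13, 1): e=[8,14,-2] → ·
    (2,1)@(5, 3): e=[4,2,14] → #
    (3,1)@(7, 3): e=[0,10,10] → #  [on edge]
    (4,1)@(9, 3): e=[-4,18,6] → ·
    (5,1)@(11, 3): e=[-8,26,2] → ·
    (2,2)@(5, 5): e=[-16,22,14] → ·
    (3,2)@(7, 5): e=[-20,30,10] → ·
  covered (3 px):
    · · · · · # · ·
    · · # # · · · ·
    · · · · · · · ·
    · · · · · · · ·

Answer: [10,10,0]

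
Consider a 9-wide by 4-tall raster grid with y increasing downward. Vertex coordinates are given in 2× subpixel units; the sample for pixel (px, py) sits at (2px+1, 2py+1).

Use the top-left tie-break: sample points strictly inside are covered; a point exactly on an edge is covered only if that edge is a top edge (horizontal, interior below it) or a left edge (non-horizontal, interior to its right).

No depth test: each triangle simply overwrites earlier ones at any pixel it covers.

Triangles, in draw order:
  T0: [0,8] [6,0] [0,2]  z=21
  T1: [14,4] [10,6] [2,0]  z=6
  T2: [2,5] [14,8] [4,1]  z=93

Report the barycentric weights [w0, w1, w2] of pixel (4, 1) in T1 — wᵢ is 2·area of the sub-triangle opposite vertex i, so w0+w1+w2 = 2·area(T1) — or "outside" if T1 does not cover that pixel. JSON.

T0:
  2·area = 36  (B↔C swapped to make it positive)
  edge (0, 8)→(0, 2): d=(0,-6) top-left  bias=+0
  edge (0, 2)→(6, 0): d=(6,-2) top-left  bias=+0
  edge (6, 0)→(0, 8): d=(-6,8) right/bottom  bias=-1
    (1,0)@(3, 1): e=[18,0,18] → #  [on edge]
    (2,0)@(5, 1): e=[30,4,2] → #
    (3,0)@(7, 1): e=[42,8,-14] → ·
    (0,1)@(1, 3): e=[6,8,22] → #
    (2,1)@(5, 3): e=[30,16,-10] → ·
    (0,2)@(1, 5): e=[6,20,10] → #
    (1,2)@(3, 5): e=[18,24,-6] → ·
    (0,3)@(1, 7): e=[6,32,-2] → ·
  covered (5 px):
    · # # · · · · · ·
    # # · · · · · · ·
    # · · · · · · · ·
    · · · · · · · · ·
T1:
  2·area = 40
  edge (14, 4)→(10, 6): d=(-4,2) right/bottom  bias=-1
  edge (10, 6)→(2, 0): d=(-8,-6) top-left  bias=+0
  edge (2, 0)→(14, 4): d=(12,4) right/bottom  bias=-1
    (2,0)@(5, 1): e=[30,10,0] → ·  [on edge]
    (3,1)@(7, 3): e=[18,6,16] → #
    (4,1)@(9, 3): e=[14,18,8] → #
    (5,1)@(11, 3): e=[10,30,0] → ·  [on edge]
    (3,2)@(7, 5): e=[10,-10,40] → ·
    (4,2)@(9, 5): e=[6,2,32] → #
    (5,2)@(11, 5): e=[2,14,24] → #
    (6,2)@(13, 5): e=[-2,26,16] → ·
    (8,2)@(17, 5): e=[-10,50,0] → ·  [on edge]
    (4,3)@(9, 7): e=[-2,-14,56] → ·
    (5,3)@(11, 7): e=[-6,-2,48] → ·
  covered (4 px):
    · · · · · · · · ·
    · · · # # · · · ·
    · · · · # # · · ·
    · · · · · · · · ·
T2:
  2·area = 54  (B↔C swapped to make it positive)
  edge (2, 5)→(4, 1): d=(2,-4) top-left  bias=+0
  edge (4, 1)→(14, 8): d=(10,7) right/bottom  bias=-1
  edge (14, 8)→(2, 5): d=(-12,-3) top-left  bias=+0
    (1,1)@(3, 3): e=[0,27,27] → #  [on edge]
    (2,1)@(5, 3): e=[8,13,33] → #
    (3,1)@(7, 3): e=[16,-1,39] → ·
    (1,2)@(3, 5): e=[4,47,3] → #
    (3,2)@(7, 5): e=[20,19,15] → #
    (4,2)@(9, 5): e=[28,5,21] → #
    (5,2)@(11, 5): e=[36,-9,27] → ·
    (0,3)@(1, 7): e=[0,81,-27] → ·  [on edge]
    (1,3)@(3, 7): e=[8,67,-21] → ·
    (2,3)@(5, 7): e=[16,53,-15] → ·
    (3,3)@(7, 7): e=[24,39,-9] → ·
    (4,3)@(9, 7): e=[32,25,-3] → ·
  covered (7 px):
    · · · · · · · · ·
    · # # · · · · · ·
    · # # # # · · · ·
    · · · · · # · · ·

Answer: [18,8,14]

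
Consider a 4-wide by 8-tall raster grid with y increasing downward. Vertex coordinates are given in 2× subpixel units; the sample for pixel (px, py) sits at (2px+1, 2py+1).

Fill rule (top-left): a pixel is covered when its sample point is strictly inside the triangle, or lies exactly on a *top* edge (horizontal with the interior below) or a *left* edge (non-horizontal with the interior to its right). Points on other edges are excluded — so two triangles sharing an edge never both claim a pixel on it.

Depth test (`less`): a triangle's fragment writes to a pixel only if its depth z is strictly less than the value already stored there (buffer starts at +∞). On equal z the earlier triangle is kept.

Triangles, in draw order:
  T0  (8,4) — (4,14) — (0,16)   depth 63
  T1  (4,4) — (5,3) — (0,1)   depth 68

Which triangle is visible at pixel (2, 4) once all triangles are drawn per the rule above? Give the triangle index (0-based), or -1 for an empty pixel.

T0:
  2·area = 32
  edge (8, 4)→(4, 14): d=(-4,10) right/bottom  bias=-1
  edge (4, 14)→(0, 16): d=(-4,2) right/bottom  bias=-1
  edge (0, 16)→(8, 4): d=(8,-12) top-left  bias=+0
    (2,4)@(5, 9): e=[10,18,4] → X
    (3,4)@(7, 9): e=[-10,14,28] → .
    (2,5)@(5, 11): e=[2,10,20] → X
    (3,5)@(7, 11): e=[-18,6,44] → .
    (1,6)@(3, 13): e=[14,6,12] → X
    (2,6)@(5, 13): e=[-6,2,36] → .
    (0,7)@(1, 15): e=[26,2,4] → X
    (1,7)@(3, 15): e=[6,-2,28] → .
  covered (4 px):
    . . . .
    . . . .
    . . . .
    . . . .
    . . X .
    . . X .
    . X . .
    X . . .
T1:
  2·area = 7  (B↔C swapped to make it positive)
  edge (4, 4)→(0, 1): d=(-4,-3) top-left  bias=+0
  edge (0, 1)→(5, 3): d=(5,2) right/bottom  bias=-1
  edge (5, 3)→(4, 4): d=(-1,1) right/bottom  bias=-1
    (3,0)@(7, 1): e=[21,-14,0] → .  [on edge]
    (1,1)@(3, 3): e=[1,4,2] → X
    (2,1)@(5, 3): e=[7,0,0] → .  [on edge]
    (1,2)@(3, 5): e=[-7,14,0] → .  [on edge]
    (0,3)@(1, 7): e=[-21,28,0] → .  [on edge]
  covered (1 px):
    . . . .
    . X . .
    . . . .
    . . . .
    . . . .
    . . . .
    . . . .
    . . . .

Z-buffer (winner per pixel, '.' = empty):
  . . . .
  . 1 . .
  . . . .
  . . . .
  . . 0 .
  . . 0 .
  . 0 . .
  0 . . .

Result: 0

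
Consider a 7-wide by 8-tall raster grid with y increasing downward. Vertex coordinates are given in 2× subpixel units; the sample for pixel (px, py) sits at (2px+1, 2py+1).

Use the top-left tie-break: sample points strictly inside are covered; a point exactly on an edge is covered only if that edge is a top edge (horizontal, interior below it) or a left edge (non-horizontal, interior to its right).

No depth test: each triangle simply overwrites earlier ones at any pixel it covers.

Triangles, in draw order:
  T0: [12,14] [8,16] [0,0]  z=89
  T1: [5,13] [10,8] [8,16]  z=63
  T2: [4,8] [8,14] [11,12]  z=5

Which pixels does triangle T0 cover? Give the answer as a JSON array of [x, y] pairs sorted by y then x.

T0:
  2·area = 80
  edge (12, 14)→(8, 16): d=(-4,2) right/bottom  bias=-1
  edge (8, 16)→(0, 0): d=(-8,-16) top-left  bias=+0
  edge (0, 0)→(12, 14): d=(12,14) right/bottom  bias=-1
    (1,2)@(3, 5): e=[54,8,18] → █
    (2,2)@(5, 5): e=[50,40,-10] → ·
    (1,3)@(3, 7): e=[46,-8,42] → ·
    (2,3)@(5, 7): e=[42,24,14] → █
    (3,3)@(7, 7): e=[38,56,-14] → ·
    (2,4)@(5, 9): e=[34,8,38] → █
    (3,4)@(7, 9): e=[30,40,10] → █
    (4,4)@(9, 9): e=[26,72,-18] → ·
    (2,5)@(5, 11): e=[26,-8,62] → ·
    (3,5)@(7, 11): e=[22,24,34] → █
    (4,5)@(9, 11): e=[18,56,6] → █
    (5,5)@(11, 11): e=[14,88,-22] → ·
  covered (10 px):
    · · · · · · ·
    · · · · · · ·
    · █ · · · · ·
    · · █ · · · ·
    · · █ █ · · ·
    · · · █ █ · ·
    · · · █ █ █ ·
    · · · · █ · ·
T1:
  2·area = 30
  edge (5, 13)→(10, 8): d=(5,-5) top-left  bias=+0
  edge (10, 8)→(8, 16): d=(-2,8) right/bottom  bias=-1
  edge (8, 16)→(5, 13): d=(-3,-3) top-left  bias=+0
    (6,2)@(13, 5): e=[0,-18,48] → ·  [on edge]
    (5,3)@(11, 7): e=[0,-6,36] → ·  [on edge]
    (0,4)@(1, 9): e=[-40,70,0] → ·  [on edge]
    (4,4)@(9, 9): e=[0,6,24] → █  [on edge]
    (5,4)@(11, 9): e=[10,-10,30] → ·
    (1,5)@(3, 11): e=[-20,50,0] → ·  [on edge]
    (3,5)@(7, 11): e=[0,18,12] → █  [on edge]
    (5,5)@(11, 11): e=[20,-14,24] → ·
    (2,6)@(5, 13): e=[0,30,0] → █  [on edge]
    (4,6)@(9, 13): e=[20,-2,12] → ·
    (1,7)@(3, 15): e=[0,42,-12] → ·  [on edge]
    (2,7)@(5, 15): e=[10,26,-6] → ·
    (3,7)@(7, 15): e=[20,10,0] → █  [on edge]
  covered (6 px):
    · · · · · · ·
    · · · · · · ·
    · · · · · · ·
    · · · · · · ·
    · · · · █ · ·
    · · · █ █ · ·
    · · █ █ · · ·
    · · · █ · · ·
T2:
  2·area = 26  (B↔C swapped to make it positive)
  edge (4, 8)→(11, 12): d=(7,4) right/bottom  bias=-1
  edge (11, 12)→(8, 14): d=(-3,2) right/bottom  bias=-1
  edge (8, 14)→(4, 8): d=(-4,-6) top-left  bias=+0
    (2,4)@(5, 9): e=[3,21,2] → █
    (3,4)@(7, 9): e=[-5,17,14] → ·
    (2,5)@(5, 11): e=[17,15,-6] → ·
    (3,5)@(7, 11): e=[9,11,6] → █
    (4,5)@(9, 11): e=[1,7,18] → █
    (5,5)@(11, 11): e=[-7,3,30] → ·
    (3,6)@(7, 13): e=[23,5,-2] → ·
    (4,6)@(9, 13): e=[15,1,10] → █
    (5,6)@(11, 13): e=[7,-3,22] → ·
    (4,7)@(9, 15): e=[29,-5,2] → ·
  covered (4 px):
    · · · · · · ·
    · · · · · · ·
    · · · · · · ·
    · · · · · · ·
    · · █ · · · ·
    · · · █ █ · ·
    · · · · █ · ·
    · · · · · · ·

Result: [[1,2],[2,3],[2,4],[3,4],[3,5],[4,5],[3,6],[4,6],[5,6],[4,7]]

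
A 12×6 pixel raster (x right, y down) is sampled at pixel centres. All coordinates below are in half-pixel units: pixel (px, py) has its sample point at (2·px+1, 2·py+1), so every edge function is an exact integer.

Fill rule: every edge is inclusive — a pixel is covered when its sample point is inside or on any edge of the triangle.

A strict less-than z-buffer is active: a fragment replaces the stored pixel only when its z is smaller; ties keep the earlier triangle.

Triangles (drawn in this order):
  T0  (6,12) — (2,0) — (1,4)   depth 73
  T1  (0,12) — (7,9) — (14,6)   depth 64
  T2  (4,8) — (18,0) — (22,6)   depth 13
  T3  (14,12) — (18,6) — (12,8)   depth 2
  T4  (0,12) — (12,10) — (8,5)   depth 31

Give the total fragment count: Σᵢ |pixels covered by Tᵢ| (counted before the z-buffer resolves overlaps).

T0:
  2·area = 28  (B↔C swapped to make it positive)
  edge (6, 12)→(1, 4): d=(-5,-8) inclusive
  edge (1, 4)→(2, 0): d=(1,-4) inclusive
  edge (2, 0)→(6, 12): d=(4,12) inclusive
    (1,1)@(3, 3): e=[21,7,0] → █  [on edge]
    (2,1)@(5, 3): e=[37,15,-24] → ·
    (1,2)@(3, 5): e=[11,9,8] → █
    (2,2)@(5, 5): e=[27,17,-16] → ·
    (1,3)@(3, 7): e=[1,11,16] → █
    (2,3)@(5, 7): e=[17,19,-8] → ·
    (1,4)@(3, 9): e=[-9,13,24] → ·
    (2,4)@(5, 9): e=[7,21,0] → █  [on edge]
    (3,4)@(7, 9): e=[23,29,-24] → ·
    (2,5)@(5, 11): e=[-3,23,8] → ·
  covered (4 px):
    · · · · · · · · · · · ·
    · █ · · · · · · · · · ·
    · █ · · · · · · · · · ·
    · █ · · · · · · · · · ·
    · · █ · · · · · · · · ·
    · · · · · · · · · · · ·
T1:
  degenerate (2·area = 0) — covers nothing
T2:
  2·area = 116
  edge (4, 8)→(18, 0): d=(14,-8) inclusive
  edge (18, 0)→(22, 6): d=(4,6) inclusive
  edge (22, 6)→(4, 8): d=(-18,2) inclusive
    (8,0)@(17, 1): e=[6,10,100] → █
    (9,0)@(19, 1): e=[22,-2,96] → ·
    (6,1)@(13, 3): e=[2,42,72] → █
    (7,1)@(15, 3): e=[18,30,68] → █
    (9,1)@(19, 3): e=[50,6,60] → █
    (10,1)@(21, 3): e=[66,-6,56] → ·
    (5,2)@(11, 5): e=[14,62,40] → █
    (10,2)@(21, 5): e=[94,2,20] → █
    (11,2)@(23, 5): e=[110,-10,16] → ·
    (3,3)@(7, 7): e=[10,94,12] → █
    (4,3)@(9, 7): e=[26,82,8] → █
    (6,3)@(13, 7): e=[58,58,0] → █  [on edge]
  covered (15 px):
    · · · · · · · · █ · · ·
    · · · · · · █ █ █ █ · ·
    · · · · · █ █ █ █ █ █ ·
    · · · █ █ █ █ · · · · ·
    · · · · · · · · · · · ·
    · · · · · · · · · · · ·
T3:
  2·area = 28  (B↔C swapped to make it positive)
  edge (14, 12)→(12, 8): d=(-2,-4) inclusive
  edge (12, 8)→(18, 6): d=(6,-2) inclusive
  edge (18, 6)→(14, 12): d=(-4,6) inclusive
    (10,2)@(21, 5): e=[42,0,-14] → ·  [on edge]
    (7,3)@(15, 7): e=[14,0,14] → █  [on edge]
    (8,3)@(17, 7): e=[22,4,2] → █
    (9,3)@(19, 7): e=[30,8,-10] → ·
    (4,4)@(9, 9): e=[-14,0,42] → ·  [on edge]
    (6,4)@(13, 9): e=[2,8,18] → █
    (8,4)@(17, 9): e=[18,16,-6] → ·
    (1,5)@(3, 11): e=[-42,0,70] → ·  [on edge]
    (6,5)@(13, 11): e=[-2,20,10] → ·
    (7,5)@(15, 11): e=[6,24,-2] → ·
  covered (4 px):
    · · · · · · · · · · · ·
    · · · · · · · · · · · ·
    · · · · · · · · · · · ·
    · · · · · · · █ █ · · ·
    · · · · · · █ █ · · · ·
    · · · · · · · · · · · ·
T4:
  2·area = 68  (B↔C swapped to make it positive)
  edge (0, 12)→(8, 5): d=(8,-7) inclusive
  edge (8, 5)→(12, 10): d=(4,5) inclusive
  edge (12, 10)→(0, 12): d=(-12,2) inclusive
    (3,3)@(7, 7): e=[9,13,46] → █
    (4,3)@(9, 7): e=[23,3,42] → █
    (5,3)@(11, 7): e=[37,-7,38] → ·
    (2,4)@(5, 9): e=[11,31,26] → █
    (5,4)@(11, 9): e=[53,1,14] → █
    (6,4)@(13, 9): e=[67,-9,10] → ·
    (1,5)@(3, 11): e=[13,49,6] → █
    (3,5)@(7, 11): e=[41,29,-2] → ·
    (4,5)@(9, 11): e=[55,19,-6] → ·
    (5,5)@(11, 11): e=[69,9,-10] → ·
  covered (8 px):
    · · · · · · · · · · · ·
    · · · · · · · · · · · ·
    · · · · · · · · · · · ·
    · · · █ █ · · · · · · ·
    · · █ █ █ █ · · · · · ·
    · █ █ · · · · · · · · ·

Final: 31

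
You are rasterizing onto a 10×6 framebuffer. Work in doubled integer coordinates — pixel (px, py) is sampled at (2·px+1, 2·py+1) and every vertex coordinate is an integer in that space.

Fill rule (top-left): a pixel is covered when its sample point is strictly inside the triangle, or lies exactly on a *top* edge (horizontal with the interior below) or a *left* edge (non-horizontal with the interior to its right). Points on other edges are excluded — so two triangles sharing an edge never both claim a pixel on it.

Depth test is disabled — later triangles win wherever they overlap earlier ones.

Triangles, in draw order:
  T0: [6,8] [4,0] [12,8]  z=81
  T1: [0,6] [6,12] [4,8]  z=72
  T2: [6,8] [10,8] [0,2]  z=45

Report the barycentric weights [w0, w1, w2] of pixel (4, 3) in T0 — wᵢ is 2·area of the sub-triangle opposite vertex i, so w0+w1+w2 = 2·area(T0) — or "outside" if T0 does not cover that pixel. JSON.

T0:
  2·area = 48
  edge (6, 8)→(4, 0): d=(-2,-8) top-left  bias=+0
  edge (4, 0)→(12, 8): d=(8,8) right/bottom  bias=-1
  edge (12, 8)→(6, 8): d=(-6,0) right/bottom  bias=-1
    (2,0)@(5, 1): e=[6,0,42] → ·  [on edge]
    (2,1)@(5, 3): e=[2,16,30] → #
    (3,1)@(7, 3): e=[18,0,30] → ·  [on edge]
    (2,2)@(5, 5): e=[-2,32,18] → ·
    (3,2)@(7, 5): e=[14,16,18] → #
    (4,2)@(9, 5): e=[30,0,18] → ·  [on edge]
    (3,3)@(7, 7): e=[10,32,6] → #
    (4,3)@(9, 7): e=[26,16,6] → #
    (5,3)@(11, 7): e=[42,0,6] → ·  [on edge]
    (3,4)@(7, 9): e=[6,48,-6] → ·
    (4,4)@(9, 9): e=[22,32,-6] → ·
    (6,4)@(13, 9): e=[54,0,-6] → ·  [on edge]
    (7,5)@(15, 11): e=[66,0,-18] → ·  [on edge]
  covered (4 px):
    · · · · · · · · · ·
    · · # · · · · · · ·
    · · · # · · · · · ·
    · · · # # · · · · ·
    · · · · · · · · · ·
    · · · · · · · · · ·
T1:
  2·area = 12  (B↔C swapped to make it positive)
  edge (0, 6)→(4, 8): d=(4,2) right/bottom  bias=-1
  edge (4, 8)→(6, 12): d=(2,4) right/bottom  bias=-1
  edge (6, 12)→(0, 6): d=(-6,-6) top-left  bias=+0
    (0,3)@(1, 7): e=[2,10,0] → #  [on edge]
    (1,3)@(3, 7): e=[-2,2,12] → ·
    (0,4)@(1, 9): e=[10,14,-12] → ·
    (1,4)@(3, 9): e=[6,6,0] → #  [on edge]
    (2,4)@(5, 9): e=[2,-2,12] → ·
    (1,5)@(3, 11): e=[14,10,-12] → ·
    (2,5)@(5, 11): e=[10,2,0] → #  [on edge]
    (3,5)@(7, 11): e=[6,-6,12] → ·
  covered (3 px):
    · · · · · · · · · ·
    · · · · · · · · · ·
    · · · · · · · · · ·
    # · · · · · · · · ·
    · # · · · · · · · ·
    · · # · · · · · · ·
T2:
  2·area = 24  (B↔C swapped to make it positive)
  edge (6, 8)→(0, 2): d=(-6,-6) top-left  bias=+0
  edge (0, 2)→(10, 8): d=(10,6) right/bottom  bias=-1
  edge (10, 8)→(6, 8): d=(-4,0) right/bottom  bias=-1
    (0,1)@(1, 3): e=[0,4,20] → #  [on edge]
    (1,1)@(3, 3): e=[12,-8,20] → ·
    (0,2)@(1, 5): e=[-12,24,12] → ·
    (1,2)@(3, 5): e=[0,12,12] → #  [on edge]
    (2,2)@(5, 5): e=[12,0,12] → ·  [on edge]
    (1,3)@(3, 7): e=[-12,32,4] → ·
    (2,3)@(5, 7): e=[0,20,4] → #  [on edge]
    (3,3)@(7, 7): e=[12,8,4] → #
    (4,3)@(9, 7): e=[24,-4,4] → ·
    (2,4)@(5, 9): e=[-12,40,-4] → ·
    (3,4)@(7, 9): e=[0,28,-4] → ·  [on edge]
    (4,5)@(9, 11): e=[0,36,-12] → ·  [on edge]
    (7,5)@(15, 11): e=[36,0,-12] → ·  [on edge]
  covered (4 px):
    · · · · · · · · · ·
    # · · · · · · · · ·
    · # · · · · · · · ·
    · · # # · · · · · ·
    · · · · · · · · · ·
    · · · · · · · · · ·

Result: [16,6,26]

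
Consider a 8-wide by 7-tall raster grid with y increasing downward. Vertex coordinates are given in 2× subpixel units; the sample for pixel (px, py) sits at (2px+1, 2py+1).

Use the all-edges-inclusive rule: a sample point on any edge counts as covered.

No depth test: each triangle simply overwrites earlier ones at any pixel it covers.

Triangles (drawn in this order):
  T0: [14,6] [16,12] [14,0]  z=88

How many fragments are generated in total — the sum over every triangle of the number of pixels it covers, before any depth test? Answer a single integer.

T0:
  2·area = 12  (B↔C swapped to make it positive)
  edge (14, 6)→(14, 0): d=(0,-6) inclusive
  edge (14, 0)→(16, 12): d=(2,12) inclusive
  edge (16, 12)→(14, 6): d=(-2,-6) inclusive
    (6,1)@(13, 3): e=[-6,18,0] → ·  [on edge]
    (7,3)@(15, 7): e=[6,2,4] → █
    (7,4)@(15, 9): e=[6,6,0] → █  [on edge]
    (7,5)@(15, 11): e=[6,10,-4] → ·
  covered (2 px):
    · · · · · · · ·
    · · · · · · · ·
    · · · · · · · ·
    · · · · · · · █
    · · · · · · · █
    · · · · · · · ·
    · · · · · · · ·

Answer: 2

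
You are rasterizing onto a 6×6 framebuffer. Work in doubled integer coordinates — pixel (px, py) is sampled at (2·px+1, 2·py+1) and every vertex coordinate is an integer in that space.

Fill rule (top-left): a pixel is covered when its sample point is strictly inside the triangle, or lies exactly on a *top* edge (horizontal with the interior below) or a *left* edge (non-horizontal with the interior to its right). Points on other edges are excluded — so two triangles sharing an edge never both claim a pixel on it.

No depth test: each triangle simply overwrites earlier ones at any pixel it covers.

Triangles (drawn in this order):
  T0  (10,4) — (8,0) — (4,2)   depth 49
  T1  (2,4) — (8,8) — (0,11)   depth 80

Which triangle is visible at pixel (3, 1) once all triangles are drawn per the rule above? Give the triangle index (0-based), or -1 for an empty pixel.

T0:
  2·area = 20  (B↔C swapped to make it positive)
  edge (10, 4)→(4, 2): d=(-6,-2) top-left  bias=+0
  edge (4, 2)→(8, 0): d=(4,-2) top-left  bias=+0
  edge (8, 0)→(10, 4): d=(2,4) right/bottom  bias=-1
    (0,0)@(1, 1): e=[0,-10,30] → .  [on edge]
    (3,0)@(7, 1): e=[12,2,6] → X
    (4,0)@(9, 1): e=[16,6,-2] → .
    (3,1)@(7, 3): e=[0,10,10] → X  [on edge]
    (4,1)@(9, 3): e=[4,14,2] → X
    (5,1)@(11, 3): e=[8,18,-6] → .
    (3,2)@(7, 5): e=[-12,18,14] → .
    (4,2)@(9, 5): e=[-8,22,6] → .
  covered (3 px):
    . . . X . .
    . . . X X .
    . . . . . .
    . . . . . .
    . . . . . .
    . . . . . .
T1:
  2·area = 50
  edge (2, 4)→(8, 8): d=(6,4) right/bottom  bias=-1
  edge (8, 8)→(0, 11): d=(-8,3) right/bottom  bias=-1
  edge (0, 11)→(2, 4): d=(2,-7) top-left  bias=+0
    (1,2)@(3, 5): e=[2,39,9] → X
    (2,2)@(5, 5): e=[-6,33,23] → .
    (1,3)@(3, 7): e=[14,23,13] → X
    (2,3)@(5, 7): e=[6,17,27] → X
    (3,3)@(7, 7): e=[-2,11,41] → .
    (0,4)@(1, 9): e=[34,13,3] → X
    (3,4)@(7, 9): e=[10,-5,45] → .
    (0,5)@(1, 11): e=[46,-3,7] → .
    (1,5)@(3, 11): e=[38,-9,21] → .
    (2,5)@(5, 11): e=[30,-15,35] → .
  covered (6 px):
    . . . . . .
    . . . . . .
    . X . . . .
    . X X . . .
    X X X . . .
    . . . . . .

Z-buffer (winner per pixel, '.' = empty):
  . . . 0 . .
  . . . 0 0 .
  . 1 . . . .
  . 1 1 . . .
  1 1 1 . . .
  . . . . . .

Answer: 0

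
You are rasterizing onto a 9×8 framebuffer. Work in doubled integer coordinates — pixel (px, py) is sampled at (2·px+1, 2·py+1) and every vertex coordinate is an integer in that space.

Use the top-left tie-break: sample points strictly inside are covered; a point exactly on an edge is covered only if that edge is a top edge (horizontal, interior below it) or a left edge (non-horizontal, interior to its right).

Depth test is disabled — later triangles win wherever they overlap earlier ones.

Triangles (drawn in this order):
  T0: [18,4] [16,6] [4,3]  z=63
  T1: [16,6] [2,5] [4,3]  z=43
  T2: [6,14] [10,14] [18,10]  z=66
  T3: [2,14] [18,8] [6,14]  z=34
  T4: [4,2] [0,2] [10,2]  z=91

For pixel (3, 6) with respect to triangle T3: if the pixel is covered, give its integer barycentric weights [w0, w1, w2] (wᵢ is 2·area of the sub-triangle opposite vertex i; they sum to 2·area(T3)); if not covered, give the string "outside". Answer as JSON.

T0:
  2·area = 30
  edge (18, 4)→(16, 6): d=(-2,2) right/bottom  bias=-1
  edge (16, 6)→(4, 3): d=(-12,-3) top-left  bias=+0
  edge (4, 3)→(18, 4): d=(14,1) right/bottom  bias=-1
    (6,2)@(13, 5): e=[8,3,19] → X
    (7,2)@(15, 5): e=[4,9,17] → X
    (8,2)@(17, 5): e=[0,15,15] → .  [on edge]
    (6,3)@(13, 7): e=[4,-21,47] → .
    (7,3)@(15, 7): e=[0,-15,45] → .  [on edge]
    (6,4)@(13, 9): e=[0,-45,75] → .  [on edge]
    (5,5)@(11, 11): e=[0,-75,105] → .  [on edge]
    (4,6)@(9, 13): e=[0,-105,135] → .  [on edge]
    (3,7)@(7, 15): e=[0,-135,165] → .  [on edge]
  covered (2 px):
    . . . . . . . . .
    . . . . . . . . .
    . . . . . . X X .
    . . . . . . . . .
    . . . . . . . . .
    . . . . . . . . .
    . . . . . . . . .
    . . . . . . . . .
T1:
  2·area = 30
  edge (16, 6)→(2, 5): d=(-14,-1) top-left  bias=+0
  edge (2, 5)→(4, 3): d=(2,-2) top-left  bias=+0
  edge (4, 3)→(16, 6): d=(12,3) right/bottom  bias=-1
    (1,2)@(3, 5): e=[1,2,27] → X
    (2,2)@(5, 5): e=[3,6,21] → X
    (3,2)@(7, 5): e=[5,10,15] → X
    (4,2)@(9, 5): e=[7,14,9] → X
    (5,2)@(11, 5): e=[9,18,3] → X
    (6,2)@(13, 5): e=[11,22,-3] → .
    (1,3)@(3, 7): e=[-27,6,51] → .
    (2,3)@(5, 7): e=[-25,10,45] → .
    (3,3)@(7, 7): e=[-23,14,39] → .
    (4,3)@(9, 7): e=[-21,18,33] → .
    (5,3)@(11, 7): e=[-19,22,27] → .
  covered (5 px):
    . . . . . . . . .
    . . . . . . . . .
    . X X X X X . . .
    . . . . . . . . .
    . . . . . . . . .
    . . . . . . . . .
    . . . . . . . . .
    . . . . . . . . .
T2:
  2·area = 16  (B↔C swapped to make it positive)
  edge (6, 14)→(18, 10): d=(12,-4) top-left  bias=+0
  edge (18, 10)→(10, 14): d=(-8,4) right/bottom  bias=-1
  edge (10, 14)→(6, 14): d=(-4,0) right/bottom  bias=-1
    (7,5)@(15, 11): e=[0,4,12] → X  [on edge]
    (8,5)@(17, 11): e=[8,-4,12] → .
    (4,6)@(9, 13): e=[0,12,4] → X  [on edge]
    (5,6)@(11, 13): e=[8,4,4] → X
    (6,6)@(13, 13): e=[16,-4,4] → .
    (7,6)@(15, 13): e=[24,-12,4] → .
    (1,7)@(3, 15): e=[0,20,-4] → .  [on edge]
    (4,7)@(9, 15): e=[24,-4,-4] → .
    (5,7)@(11, 15): e=[32,-12,-4] → .
  covered (3 px):
    . . . . . . . . .
    . . . . . . . . .
    . . . . . . . . .
    . . . . . . . . .
    . . . . . . . . .
    . . . . . . . X .
    . . . . X X . . .
    . . . . . . . . .
T3:
  2·area = 24
  edge (2, 14)→(18, 8): d=(16,-6) top-left  bias=+0
  edge (18, 8)→(6, 14): d=(-12,6) right/bottom  bias=-1
  edge (6, 14)→(2, 14): d=(-4,0) right/bottom  bias=-1
    (5,5)@(11, 11): e=[6,6,12] → X
    (6,5)@(13, 11): e=[18,-6,12] → .
    (2,6)@(5, 13): e=[2,18,4] → X
    (3,6)@(7, 13): e=[14,6,4] → X
    (4,6)@(9, 13): e=[26,-6,4] → .
    (5,6)@(11, 13): e=[38,-18,4] → .
    (2,7)@(5, 15): e=[34,-6,-4] → .
    (3,7)@(7, 15): e=[46,-18,-4] → .
  covered (3 px):
    . . . . . . . . .
    . . . . . . . . .
    . . . . . . . . .
    . . . . . . . . .
    . . . . . . . . .
    . . . . . X . . .
    . . X X . . . . .
    . . . . . . . . .
T4:
  degenerate (2·area = 0) — covers nothing

Answer: [6,4,14]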